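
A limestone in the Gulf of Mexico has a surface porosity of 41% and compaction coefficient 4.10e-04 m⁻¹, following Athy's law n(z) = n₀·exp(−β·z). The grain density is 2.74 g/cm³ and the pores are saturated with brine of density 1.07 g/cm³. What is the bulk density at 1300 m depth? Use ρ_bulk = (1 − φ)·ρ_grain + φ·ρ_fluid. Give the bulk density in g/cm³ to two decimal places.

Working in km (1 km = 1000 m; β in km⁻¹ = β in m⁻¹ × 1000):
Porosity at depth: n = 0.41·exp(−0.41×1.3) = 0.41×0.5868 = 0.2406
Bulk density: ρ_b = (1−n)ρ_g + n·ρ_f = 0.7594×2.74 + 0.2406×1.07
       = 2.081 + 0.257 = 2.338 g/cm³

2.34 g/cm³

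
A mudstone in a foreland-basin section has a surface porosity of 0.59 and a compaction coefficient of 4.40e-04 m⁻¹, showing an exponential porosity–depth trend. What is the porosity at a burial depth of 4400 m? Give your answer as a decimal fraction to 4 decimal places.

Working in km (1 km = 1000 m; β in km⁻¹ = β in m⁻¹ × 1000):
n = n₀·exp(−β·z) = 0.59 × exp(−0.44 × 4.4) = 0.59 × exp(−1.936)
  = 0.59 × 0.1443 = 0.0851

0.0851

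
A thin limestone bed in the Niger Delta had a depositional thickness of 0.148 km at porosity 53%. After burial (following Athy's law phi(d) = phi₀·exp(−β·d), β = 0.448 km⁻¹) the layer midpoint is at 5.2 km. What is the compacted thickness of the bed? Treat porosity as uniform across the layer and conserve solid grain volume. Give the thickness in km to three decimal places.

Porosity at 5.2 km: phi = 0.53·exp(−0.448×5.2) = 0.0516
Solid-volume conservation: h(1−phi) = h₀(1−phi₀) ⇒ h = h₀·(1−phi₀)/(1−phi)
h = 0.148 × (1 − 0.53)/(1 − 0.0516) = 0.148 × 0.4956 = 0.0733 km

0.073 km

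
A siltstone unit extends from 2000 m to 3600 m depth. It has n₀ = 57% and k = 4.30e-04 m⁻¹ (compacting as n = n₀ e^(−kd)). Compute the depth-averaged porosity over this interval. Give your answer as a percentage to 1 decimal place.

Working in km (1 km = 1000 m; k in km⁻¹ = k in m⁻¹ × 1000):
⟨n⟩ = (1/(d₂−d₁)) ∫ n₀ e^(−kd) dd = n₀·(e^(−k·d₁) − e^(−k·d₂)) / (k·(d₂−d₁))
e^(−0.43×2) = 0.4232; e^(−0.43×3.6) = 0.2127
⟨n⟩ = 0.57 × (0.4232 − 0.2127) / (0.43 × 1.6) = 0.57 × 0.3059 = 0.1744

17.4%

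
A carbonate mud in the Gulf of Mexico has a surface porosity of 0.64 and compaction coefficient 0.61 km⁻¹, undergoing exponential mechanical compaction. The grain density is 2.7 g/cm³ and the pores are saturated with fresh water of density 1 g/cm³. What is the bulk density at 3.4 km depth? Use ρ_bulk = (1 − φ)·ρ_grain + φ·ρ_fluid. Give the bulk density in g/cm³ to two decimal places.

Porosity at depth: n = 0.64·exp(−0.61×3.4) = 0.64×0.1257 = 0.0804
Bulk density: ρ_b = (1−n)ρ_g + n·ρ_f = 0.9196×2.7 + 0.0804×1
       = 2.483 + 0.080 = 2.563 g/cm³

2.56 g/cm³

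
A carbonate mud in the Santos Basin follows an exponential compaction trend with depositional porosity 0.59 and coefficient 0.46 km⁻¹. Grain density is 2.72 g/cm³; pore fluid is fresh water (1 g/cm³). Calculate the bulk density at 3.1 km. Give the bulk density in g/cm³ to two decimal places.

2.48 g/cm³

Porosity at depth: φ = 0.59·exp(−0.46×3.1) = 0.59×0.2403 = 0.1418
Bulk density: ρ_b = (1−φ)ρ_g + φ·ρ_f = 0.8582×2.72 + 0.1418×1
       = 2.334 + 0.142 = 2.476 g/cm³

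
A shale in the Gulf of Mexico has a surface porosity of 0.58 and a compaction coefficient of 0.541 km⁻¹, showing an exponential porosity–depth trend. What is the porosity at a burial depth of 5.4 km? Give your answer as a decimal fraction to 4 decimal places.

0.0312

n = n₀·exp(−c·Z) = 0.58 × exp(−0.541 × 5.4) = 0.58 × exp(−2.921)
  = 0.58 × 0.0539 = 0.0312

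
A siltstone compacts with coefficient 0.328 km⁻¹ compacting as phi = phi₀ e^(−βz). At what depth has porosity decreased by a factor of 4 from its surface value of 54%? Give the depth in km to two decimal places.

phi/phi₀ = 1/4 ⇒ exp(−β·z) = 1/4 ⇒ z = ln(4) / β
z = 1.3863 / 0.328 = 4.227 km

4.23 km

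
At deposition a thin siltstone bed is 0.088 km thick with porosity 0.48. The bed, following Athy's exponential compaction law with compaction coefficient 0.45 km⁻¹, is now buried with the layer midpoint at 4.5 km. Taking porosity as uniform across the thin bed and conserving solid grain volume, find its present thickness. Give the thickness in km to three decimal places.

Porosity at 4.5 km: phi = 0.48·exp(−0.45×4.5) = 0.0634
Solid-volume conservation: h(1−phi) = h₀(1−phi₀) ⇒ h = h₀·(1−phi₀)/(1−phi)
h = 0.088 × (1 − 0.48)/(1 − 0.0634) = 0.088 × 0.5552 = 0.0489 km

0.049 km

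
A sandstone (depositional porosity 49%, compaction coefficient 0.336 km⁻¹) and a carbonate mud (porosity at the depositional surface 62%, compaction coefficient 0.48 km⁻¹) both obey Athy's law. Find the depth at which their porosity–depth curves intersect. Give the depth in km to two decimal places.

Set n₀ₐ e^(−kₐZ) = n₀ᵦ e^(−kᵦZ) ⇒ ln(n₀ₐ/n₀ᵦ) = (kₐ − kᵦ)·Z
Z = ln(0.49/0.62) / (0.336 − 0.48) = -0.2353 / -0.144 = 1.634 km

1.63 km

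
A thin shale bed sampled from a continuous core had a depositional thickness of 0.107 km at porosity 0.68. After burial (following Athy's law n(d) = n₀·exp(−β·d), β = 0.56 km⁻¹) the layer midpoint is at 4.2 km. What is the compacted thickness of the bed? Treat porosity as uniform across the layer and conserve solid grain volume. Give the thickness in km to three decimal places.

Porosity at 4.2 km: n = 0.68·exp(−0.56×4.2) = 0.0647
Solid-volume conservation: h(1−n) = h₀(1−n₀) ⇒ h = h₀·(1−n₀)/(1−n)
h = 0.107 × (1 − 0.68)/(1 − 0.0647) = 0.107 × 0.3421 = 0.0366 km

0.037 km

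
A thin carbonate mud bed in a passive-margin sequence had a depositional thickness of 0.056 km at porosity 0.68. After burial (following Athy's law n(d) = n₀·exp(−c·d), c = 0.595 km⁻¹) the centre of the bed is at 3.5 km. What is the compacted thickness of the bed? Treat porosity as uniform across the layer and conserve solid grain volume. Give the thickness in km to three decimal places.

Porosity at 3.5 km: n = 0.68·exp(−0.595×3.5) = 0.0847
Solid-volume conservation: h(1−n) = h₀(1−n₀) ⇒ h = h₀·(1−n₀)/(1−n)
h = 0.056 × (1 − 0.68)/(1 − 0.0847) = 0.056 × 0.3496 = 0.0196 km

0.020 km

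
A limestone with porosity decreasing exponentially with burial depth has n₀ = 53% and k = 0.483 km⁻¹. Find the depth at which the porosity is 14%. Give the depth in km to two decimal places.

2.76 km

Invert Athy's law: Z = ln(n₀/n) / k
Z = ln(0.53/0.14) / 0.483 = ln(3.786) / 0.483 = 1.3312 / 0.483 = 2.756 km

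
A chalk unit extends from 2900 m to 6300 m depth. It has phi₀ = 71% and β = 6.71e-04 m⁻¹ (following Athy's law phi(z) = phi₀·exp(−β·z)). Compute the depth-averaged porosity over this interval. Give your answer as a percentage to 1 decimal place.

Working in km (1 km = 1000 m; β in km⁻¹ = β in m⁻¹ × 1000):
⟨phi⟩ = (1/(z₂−z₁)) ∫ phi₀ e^(−βz) dz = phi₀·(e^(−β·z₁) − e^(−β·z₂)) / (β·(z₂−z₁))
e^(−0.671×2.9) = 0.1429; e^(−0.671×6.3) = 0.0146
⟨phi⟩ = 0.71 × (0.1429 − 0.0146) / (0.671 × 3.4) = 0.71 × 0.0562 = 0.0399

4.0%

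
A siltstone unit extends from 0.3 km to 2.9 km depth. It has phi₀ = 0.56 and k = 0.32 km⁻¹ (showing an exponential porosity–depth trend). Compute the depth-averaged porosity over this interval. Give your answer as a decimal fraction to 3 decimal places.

0.345

⟨phi⟩ = (1/(d₂−d₁)) ∫ phi₀ e^(−kd) dd = phi₀·(e^(−k·d₁) − e^(−k·d₂)) / (k·(d₂−d₁))
e^(−0.32×0.3) = 0.9085; e^(−0.32×2.9) = 0.3953
⟨phi⟩ = 0.56 × (0.9085 − 0.3953) / (0.32 × 2.6) = 0.56 × 0.6167 = 0.3454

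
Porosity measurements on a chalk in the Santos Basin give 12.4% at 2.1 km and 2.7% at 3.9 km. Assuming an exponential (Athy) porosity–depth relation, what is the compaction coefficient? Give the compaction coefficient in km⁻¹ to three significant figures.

Athy: n(z) = n₀ e^(−kz) ⇒ n₁/n₂ = e^{k(z₂−z₁)} ⇒ k = ln(n₁/n₂)/(z₂−z₁)
k = ln(0.124/0.027) / (3.9 − 2.1) = ln(4.593) / 1.8 = 1.5244 / 1.8 = 0.8469 km⁻¹

0.847 km⁻¹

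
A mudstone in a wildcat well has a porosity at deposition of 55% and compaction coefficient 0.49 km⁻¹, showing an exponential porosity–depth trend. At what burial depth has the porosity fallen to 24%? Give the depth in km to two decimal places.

1.69 km

Invert Athy's law: z = ln(φ₀/φ) / β
z = ln(0.55/0.24) / 0.49 = ln(2.292) / 0.49 = 0.8293 / 0.49 = 1.692 km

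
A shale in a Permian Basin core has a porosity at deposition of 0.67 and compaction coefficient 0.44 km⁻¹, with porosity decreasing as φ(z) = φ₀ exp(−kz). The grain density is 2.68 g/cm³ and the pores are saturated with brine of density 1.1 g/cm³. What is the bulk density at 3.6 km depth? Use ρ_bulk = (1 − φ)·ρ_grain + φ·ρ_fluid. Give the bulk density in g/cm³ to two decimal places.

2.46 g/cm³

Porosity at depth: φ = 0.67·exp(−0.44×3.6) = 0.67×0.2052 = 0.1375
Bulk density: ρ_b = (1−φ)ρ_g + φ·ρ_f = 0.8625×2.68 + 0.1375×1.1
       = 2.312 + 0.151 = 2.463 g/cm³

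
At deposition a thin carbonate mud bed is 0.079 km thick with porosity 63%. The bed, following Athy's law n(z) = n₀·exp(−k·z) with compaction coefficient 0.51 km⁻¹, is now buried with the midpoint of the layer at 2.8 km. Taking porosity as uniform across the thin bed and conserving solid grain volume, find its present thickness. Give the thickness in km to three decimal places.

Porosity at 2.8 km: n = 0.63·exp(−0.51×2.8) = 0.1511
Solid-volume conservation: h(1−n) = h₀(1−n₀) ⇒ h = h₀·(1−n₀)/(1−n)
h = 0.079 × (1 − 0.63)/(1 − 0.1511) = 0.079 × 0.4358 = 0.0344 km

0.034 km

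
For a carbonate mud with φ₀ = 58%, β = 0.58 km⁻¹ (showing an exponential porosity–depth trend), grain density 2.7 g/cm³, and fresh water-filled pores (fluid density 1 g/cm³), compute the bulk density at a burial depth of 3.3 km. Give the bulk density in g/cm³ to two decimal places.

Porosity at depth: φ = 0.58·exp(−0.58×3.3) = 0.58×0.1475 = 0.0855
Bulk density: ρ_b = (1−φ)ρ_g + φ·ρ_f = 0.9145×2.7 + 0.0855×1
       = 2.469 + 0.086 = 2.555 g/cm³

2.55 g/cm³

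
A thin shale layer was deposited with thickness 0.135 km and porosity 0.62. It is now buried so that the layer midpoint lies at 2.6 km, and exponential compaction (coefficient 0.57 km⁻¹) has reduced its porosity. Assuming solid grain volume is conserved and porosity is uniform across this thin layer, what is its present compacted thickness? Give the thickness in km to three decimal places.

0.060 km

Porosity at 2.6 km: phi = 0.62·exp(−0.57×2.6) = 0.1409
Solid-volume conservation: h(1−phi) = h₀(1−phi₀) ⇒ h = h₀·(1−phi₀)/(1−phi)
h = 0.135 × (1 − 0.62)/(1 − 0.1409) = 0.135 × 0.4423 = 0.0597 km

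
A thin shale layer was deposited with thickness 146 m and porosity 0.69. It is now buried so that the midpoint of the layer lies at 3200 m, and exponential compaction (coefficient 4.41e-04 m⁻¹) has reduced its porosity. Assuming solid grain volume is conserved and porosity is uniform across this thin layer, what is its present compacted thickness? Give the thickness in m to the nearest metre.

54 m

Working in km (1 km = 1000 m; β in km⁻¹ = β in m⁻¹ × 1000):
Porosity at 3.2 km: phi = 0.69·exp(−0.441×3.2) = 0.1683
Solid-volume conservation: h(1−phi) = h₀(1−phi₀) ⇒ h = h₀·(1−phi₀)/(1−phi)
h = 0.146 × (1 − 0.69)/(1 − 0.1683) = 0.146 × 0.3727 = 0.0544 km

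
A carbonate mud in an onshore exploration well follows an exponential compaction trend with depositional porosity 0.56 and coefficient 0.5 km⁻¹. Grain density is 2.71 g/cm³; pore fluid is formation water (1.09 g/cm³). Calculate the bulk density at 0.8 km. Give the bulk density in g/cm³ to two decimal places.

Porosity at depth: n = 0.56·exp(−0.5×0.8) = 0.56×0.6703 = 0.3754
Bulk density: ρ_b = (1−n)ρ_g + n·ρ_f = 0.6246×2.71 + 0.3754×1.09
       = 1.693 + 0.409 = 2.102 g/cm³

2.10 g/cm³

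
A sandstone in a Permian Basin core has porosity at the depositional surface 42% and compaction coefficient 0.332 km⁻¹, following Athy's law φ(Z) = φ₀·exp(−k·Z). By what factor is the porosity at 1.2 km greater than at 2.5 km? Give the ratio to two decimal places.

φ(Z₁)/φ(Z₂) = e^(−k·Z₁)/e^(−k·Z₂) = e^{k(Z₂−Z₁)}
= exp(0.332 × 1.3) = exp(0.4316) = 1.5397

1.54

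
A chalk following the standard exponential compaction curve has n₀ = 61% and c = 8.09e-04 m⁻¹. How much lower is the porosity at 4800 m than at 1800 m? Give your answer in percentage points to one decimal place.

Working in km (1 km = 1000 m; c in km⁻¹ = c in m⁻¹ × 1000):
n(1.8) = 0.61·e^(−0.809×1.8) = 0.1422
n(4.8) = 0.61·e^(−0.809×4.8) = 0.0126
Δn = 0.1422 − 0.0126 = 0.1296

13.0 percentage points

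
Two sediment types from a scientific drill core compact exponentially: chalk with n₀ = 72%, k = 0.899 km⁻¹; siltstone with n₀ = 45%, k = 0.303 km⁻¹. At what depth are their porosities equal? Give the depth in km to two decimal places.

0.79 km

Set n₀ₐ e^(−kₐZ) = n₀ᵦ e^(−kᵦZ) ⇒ ln(n₀ₐ/n₀ᵦ) = (kₐ − kᵦ)·Z
Z = ln(0.72/0.45) / (0.899 − 0.303) = 0.4700 / 0.596 = 0.789 km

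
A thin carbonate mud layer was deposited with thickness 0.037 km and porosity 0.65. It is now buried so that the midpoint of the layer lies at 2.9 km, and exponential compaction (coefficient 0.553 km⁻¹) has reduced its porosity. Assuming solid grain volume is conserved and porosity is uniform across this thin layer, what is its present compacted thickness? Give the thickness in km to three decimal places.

Porosity at 2.9 km: phi = 0.65·exp(−0.553×2.9) = 0.1307
Solid-volume conservation: h(1−phi) = h₀(1−phi₀) ⇒ h = h₀·(1−phi₀)/(1−phi)
h = 0.037 × (1 − 0.65)/(1 − 0.1307) = 0.037 × 0.4026 = 0.0149 km

0.015 km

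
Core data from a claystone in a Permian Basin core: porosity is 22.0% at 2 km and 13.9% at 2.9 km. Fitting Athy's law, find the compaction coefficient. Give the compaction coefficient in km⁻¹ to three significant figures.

0.510 km⁻¹

Athy: phi(d) = phi₀ e^(−cd) ⇒ phi₁/phi₂ = e^{c(d₂−d₁)} ⇒ c = ln(phi₁/phi₂)/(d₂−d₁)
c = ln(0.22/0.139) / (2.9 − 2) = ln(1.583) / 0.9 = 0.4592 / 0.9 = 0.5102 km⁻¹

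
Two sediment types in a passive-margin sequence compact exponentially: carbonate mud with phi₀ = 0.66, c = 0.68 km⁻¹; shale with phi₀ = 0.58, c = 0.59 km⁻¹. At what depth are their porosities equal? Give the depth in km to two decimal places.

Set phi₀ₐ e^(−cₐZ) = phi₀ᵦ e^(−cᵦZ) ⇒ ln(phi₀ₐ/phi₀ᵦ) = (cₐ − cᵦ)·Z
Z = ln(0.66/0.58) / (0.68 − 0.59) = 0.1292 / 0.09 = 1.436 km

1.44 km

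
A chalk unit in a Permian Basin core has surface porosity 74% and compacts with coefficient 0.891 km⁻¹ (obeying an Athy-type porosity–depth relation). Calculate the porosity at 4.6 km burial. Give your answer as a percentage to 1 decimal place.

1.2%

phi = phi₀·exp(−k·Z) = 0.74 × exp(−0.891 × 4.6) = 0.74 × exp(−4.099)
  = 0.74 × 0.0166 = 0.0123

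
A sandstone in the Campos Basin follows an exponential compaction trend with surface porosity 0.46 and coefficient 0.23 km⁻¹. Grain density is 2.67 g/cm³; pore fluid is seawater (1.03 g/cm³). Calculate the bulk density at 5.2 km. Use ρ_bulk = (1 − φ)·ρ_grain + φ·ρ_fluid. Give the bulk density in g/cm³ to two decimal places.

Porosity at depth: phi = 0.46·exp(−0.23×5.2) = 0.46×0.3024 = 0.1391
Bulk density: ρ_b = (1−phi)ρ_g + phi·ρ_f = 0.8609×2.67 + 0.1391×1.03
       = 2.299 + 0.143 = 2.442 g/cm³

2.44 g/cm³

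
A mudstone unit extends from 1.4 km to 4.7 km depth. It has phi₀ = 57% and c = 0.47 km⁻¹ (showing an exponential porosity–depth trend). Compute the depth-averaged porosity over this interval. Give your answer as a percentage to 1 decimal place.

15.0%

⟨phi⟩ = (1/(Z₂−Z₁)) ∫ phi₀ e^(−cZ) dZ = phi₀·(e^(−c·Z₁) − e^(−c·Z₂)) / (c·(Z₂−Z₁))
e^(−0.47×1.4) = 0.5179; e^(−0.47×4.7) = 0.1098
⟨phi⟩ = 0.57 × (0.5179 − 0.1098) / (0.47 × 3.3) = 0.57 × 0.2631 = 0.1500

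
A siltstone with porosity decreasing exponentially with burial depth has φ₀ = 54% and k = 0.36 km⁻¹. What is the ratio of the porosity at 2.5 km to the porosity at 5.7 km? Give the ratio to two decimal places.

3.16

φ(z₁)/φ(z₂) = e^(−k·z₁)/e^(−k·z₂) = e^{k(z₂−z₁)}
= exp(0.36 × 3.2) = exp(1.152) = 3.1645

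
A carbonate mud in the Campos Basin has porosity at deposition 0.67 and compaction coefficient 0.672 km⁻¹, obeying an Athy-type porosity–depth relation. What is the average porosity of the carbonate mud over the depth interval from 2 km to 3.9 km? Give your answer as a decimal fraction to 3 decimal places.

⟨n⟩ = (1/(z₂−z₁)) ∫ n₀ e^(−βz) dz = n₀·(e^(−β·z₁) − e^(−β·z₂)) / (β·(z₂−z₁))
e^(−0.672×2) = 0.2608; e^(−0.672×3.9) = 0.0727
⟨n⟩ = 0.67 × (0.2608 − 0.0727) / (0.672 × 1.9) = 0.67 × 0.1473 = 0.0987

0.099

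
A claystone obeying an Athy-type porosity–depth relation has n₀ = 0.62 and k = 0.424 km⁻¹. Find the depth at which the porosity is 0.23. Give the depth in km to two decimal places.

2.34 km

Invert Athy's law: z = ln(n₀/n) / k
z = ln(0.62/0.23) / 0.424 = ln(2.696) / 0.424 = 0.9916 / 0.424 = 2.339 km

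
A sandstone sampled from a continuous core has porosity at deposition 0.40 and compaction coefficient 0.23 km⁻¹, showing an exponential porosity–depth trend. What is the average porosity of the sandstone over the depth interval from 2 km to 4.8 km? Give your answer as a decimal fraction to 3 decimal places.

⟨n⟩ = (1/(z₂−z₁)) ∫ n₀ e^(−kz) dz = n₀·(e^(−k·z₁) − e^(−k·z₂)) / (k·(z₂−z₁))
e^(−0.23×2) = 0.6313; e^(−0.23×4.8) = 0.3315
⟨n⟩ = 0.4 × (0.6313 − 0.3315) / (0.23 × 2.8) = 0.4 × 0.4654 = 0.1862

0.186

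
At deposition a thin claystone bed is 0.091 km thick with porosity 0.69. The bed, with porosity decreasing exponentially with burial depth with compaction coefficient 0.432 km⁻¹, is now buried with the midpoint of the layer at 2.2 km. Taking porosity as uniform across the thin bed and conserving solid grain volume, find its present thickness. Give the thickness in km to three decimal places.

Porosity at 2.2 km: φ = 0.69·exp(−0.432×2.2) = 0.2667
Solid-volume conservation: h(1−φ) = h₀(1−φ₀) ⇒ h = h₀·(1−φ₀)/(1−φ)
h = 0.091 × (1 − 0.69)/(1 − 0.2667) = 0.091 × 0.4228 = 0.0385 km

0.038 km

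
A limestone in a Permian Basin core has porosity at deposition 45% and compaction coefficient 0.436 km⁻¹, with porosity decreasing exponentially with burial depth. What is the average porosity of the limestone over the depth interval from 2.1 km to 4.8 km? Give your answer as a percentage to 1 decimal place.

⟨phi⟩ = (1/(z₂−z₁)) ∫ phi₀ e^(−cz) dz = phi₀·(e^(−c·z₁) − e^(−c·z₂)) / (c·(z₂−z₁))
e^(−0.436×2.1) = 0.4003; e^(−0.436×4.8) = 0.1233
⟨phi⟩ = 0.45 × (0.4003 − 0.1233) / (0.436 × 2.7) = 0.45 × 0.2352 = 0.1059

10.6%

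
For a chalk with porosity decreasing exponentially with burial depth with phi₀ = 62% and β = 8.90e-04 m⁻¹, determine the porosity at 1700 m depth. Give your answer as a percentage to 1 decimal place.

13.7%

Working in km (1 km = 1000 m; β in km⁻¹ = β in m⁻¹ × 1000):
phi = phi₀·exp(−β·z) = 0.62 × exp(−0.89 × 1.7) = 0.62 × exp(−1.513)
  = 0.62 × 0.2202 = 0.1366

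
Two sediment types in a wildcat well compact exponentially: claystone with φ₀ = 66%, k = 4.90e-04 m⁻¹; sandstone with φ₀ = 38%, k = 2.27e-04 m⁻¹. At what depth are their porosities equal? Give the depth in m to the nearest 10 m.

Working in km (1 km = 1000 m; k in km⁻¹ = k in m⁻¹ × 1000):
Set φ₀ₐ e^(−kₐZ) = φ₀ᵦ e^(−kᵦZ) ⇒ ln(φ₀ₐ/φ₀ᵦ) = (kₐ − kᵦ)·Z
Z = ln(0.66/0.38) / (0.49 − 0.227) = 0.5521 / 0.263 = 2.099 km

2100 m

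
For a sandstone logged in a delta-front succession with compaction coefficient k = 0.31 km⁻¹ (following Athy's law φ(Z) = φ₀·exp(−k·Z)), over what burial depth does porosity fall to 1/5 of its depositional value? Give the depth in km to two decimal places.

5.19 km

φ/φ₀ = 1/5 ⇒ exp(−k·Z) = 1/5 ⇒ Z = ln(5) / k
Z = 1.6094 / 0.31 = 5.192 km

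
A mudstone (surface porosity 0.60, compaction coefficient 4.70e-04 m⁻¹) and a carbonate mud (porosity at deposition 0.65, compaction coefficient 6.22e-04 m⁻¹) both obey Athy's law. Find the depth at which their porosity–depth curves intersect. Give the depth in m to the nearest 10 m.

530 m

Working in km (1 km = 1000 m; β in km⁻¹ = β in m⁻¹ × 1000):
Set φ₀ₐ e^(−βₐz) = φ₀ᵦ e^(−βᵦz) ⇒ ln(φ₀ₐ/φ₀ᵦ) = (βₐ − βᵦ)·z
z = ln(0.6/0.65) / (0.47 − 0.622) = -0.0800 / -0.152 = 0.527 km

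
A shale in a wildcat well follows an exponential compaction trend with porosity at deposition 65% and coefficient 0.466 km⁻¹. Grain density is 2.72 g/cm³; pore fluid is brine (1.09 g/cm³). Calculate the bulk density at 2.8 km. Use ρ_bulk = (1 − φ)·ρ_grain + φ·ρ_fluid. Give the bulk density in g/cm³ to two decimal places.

2.43 g/cm³

Porosity at depth: n = 0.65·exp(−0.466×2.8) = 0.65×0.2712 = 0.1763
Bulk density: ρ_b = (1−n)ρ_g + n·ρ_f = 0.8237×2.72 + 0.1763×1.09
       = 2.240 + 0.192 = 2.433 g/cm³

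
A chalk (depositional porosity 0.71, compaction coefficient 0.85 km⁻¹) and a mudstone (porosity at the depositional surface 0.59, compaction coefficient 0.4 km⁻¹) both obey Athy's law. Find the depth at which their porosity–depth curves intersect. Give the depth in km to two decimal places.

0.41 km

Set n₀ₐ e^(−βₐz) = n₀ᵦ e^(−βᵦz) ⇒ ln(n₀ₐ/n₀ᵦ) = (βₐ − βᵦ)·z
z = ln(0.71/0.59) / (0.85 − 0.4) = 0.1851 / 0.45 = 0.411 km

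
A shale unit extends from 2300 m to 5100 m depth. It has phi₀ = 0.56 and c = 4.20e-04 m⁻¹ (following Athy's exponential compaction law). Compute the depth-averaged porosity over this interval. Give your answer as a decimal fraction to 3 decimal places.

Working in km (1 km = 1000 m; c in km⁻¹ = c in m⁻¹ × 1000):
⟨phi⟩ = (1/(d₂−d₁)) ∫ phi₀ e^(−cd) dd = phi₀·(e^(−c·d₁) − e^(−c·d₂)) / (c·(d₂−d₁))
e^(−0.42×2.3) = 0.3806; e^(−0.42×5.1) = 0.1174
⟨phi⟩ = 0.56 × (0.3806 − 0.1174) / (0.42 × 2.8) = 0.56 × 0.2238 = 0.1253

0.125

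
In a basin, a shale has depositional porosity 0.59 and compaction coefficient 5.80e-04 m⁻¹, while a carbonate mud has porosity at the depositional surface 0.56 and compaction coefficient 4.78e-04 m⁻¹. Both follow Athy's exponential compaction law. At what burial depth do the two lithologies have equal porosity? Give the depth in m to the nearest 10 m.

Working in km (1 km = 1000 m; c in km⁻¹ = c in m⁻¹ × 1000):
Set n₀ₐ e^(−cₐz) = n₀ᵦ e^(−cᵦz) ⇒ ln(n₀ₐ/n₀ᵦ) = (cₐ − cᵦ)·z
z = ln(0.59/0.56) / (0.58 − 0.478) = 0.0522 / 0.102 = 0.512 km

510 m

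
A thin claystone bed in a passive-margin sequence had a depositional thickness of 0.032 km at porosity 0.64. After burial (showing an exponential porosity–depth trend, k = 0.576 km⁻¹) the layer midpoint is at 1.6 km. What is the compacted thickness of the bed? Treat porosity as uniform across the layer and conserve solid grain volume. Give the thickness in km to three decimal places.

0.015 km

Porosity at 1.6 km: φ = 0.64·exp(−0.576×1.6) = 0.2546
Solid-volume conservation: h(1−φ) = h₀(1−φ₀) ⇒ h = h₀·(1−φ₀)/(1−φ)
h = 0.032 × (1 − 0.64)/(1 − 0.2546) = 0.032 × 0.4830 = 0.0155 km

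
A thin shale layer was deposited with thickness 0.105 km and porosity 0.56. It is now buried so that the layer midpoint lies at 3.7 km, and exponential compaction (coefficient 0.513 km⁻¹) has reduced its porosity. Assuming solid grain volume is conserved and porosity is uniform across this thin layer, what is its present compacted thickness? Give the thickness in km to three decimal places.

Porosity at 3.7 km: φ = 0.56·exp(−0.513×3.7) = 0.0839
Solid-volume conservation: h(1−φ) = h₀(1−φ₀) ⇒ h = h₀·(1−φ₀)/(1−φ)
h = 0.105 × (1 − 0.56)/(1 − 0.0839) = 0.105 × 0.4803 = 0.0504 km

0.050 km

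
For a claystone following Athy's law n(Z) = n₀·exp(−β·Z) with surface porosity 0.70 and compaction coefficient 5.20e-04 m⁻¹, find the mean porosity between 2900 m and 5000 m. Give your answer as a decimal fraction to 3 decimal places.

Working in km (1 km = 1000 m; β in km⁻¹ = β in m⁻¹ × 1000):
⟨n⟩ = (1/(Z₂−Z₁)) ∫ n₀ e^(−βZ) dZ = n₀·(e^(−β·Z₁) − e^(−β·Z₂)) / (β·(Z₂−Z₁))
e^(−0.52×2.9) = 0.2214; e^(−0.52×5) = 0.0743
⟨n⟩ = 0.7 × (0.2214 − 0.0743) / (0.52 × 2.1) = 0.7 × 0.1347 = 0.0943

0.094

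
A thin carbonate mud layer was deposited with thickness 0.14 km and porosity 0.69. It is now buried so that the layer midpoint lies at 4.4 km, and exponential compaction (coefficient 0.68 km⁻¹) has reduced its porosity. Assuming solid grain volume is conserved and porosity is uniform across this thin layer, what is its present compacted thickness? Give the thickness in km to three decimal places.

0.045 km

Porosity at 4.4 km: phi = 0.69·exp(−0.68×4.4) = 0.0346
Solid-volume conservation: h(1−phi) = h₀(1−phi₀) ⇒ h = h₀·(1−phi₀)/(1−phi)
h = 0.14 × (1 − 0.69)/(1 − 0.0346) = 0.14 × 0.3211 = 0.0450 km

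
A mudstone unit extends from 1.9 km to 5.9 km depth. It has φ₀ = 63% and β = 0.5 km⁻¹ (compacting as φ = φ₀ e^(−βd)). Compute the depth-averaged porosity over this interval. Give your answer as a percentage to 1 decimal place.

10.5%

⟨φ⟩ = (1/(d₂−d₁)) ∫ φ₀ e^(−βd) dd = φ₀·(e^(−β·d₁) − e^(−β·d₂)) / (β·(d₂−d₁))
e^(−0.5×1.9) = 0.3867; e^(−0.5×5.9) = 0.0523
⟨φ⟩ = 0.63 × (0.3867 − 0.0523) / (0.5 × 4) = 0.63 × 0.1672 = 0.1053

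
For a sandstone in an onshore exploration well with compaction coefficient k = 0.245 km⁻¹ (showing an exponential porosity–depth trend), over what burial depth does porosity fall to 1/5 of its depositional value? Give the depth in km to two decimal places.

n/n₀ = 1/5 ⇒ exp(−k·Z) = 1/5 ⇒ Z = ln(5) / k
Z = 1.6094 / 0.245 = 6.569 km

6.57 km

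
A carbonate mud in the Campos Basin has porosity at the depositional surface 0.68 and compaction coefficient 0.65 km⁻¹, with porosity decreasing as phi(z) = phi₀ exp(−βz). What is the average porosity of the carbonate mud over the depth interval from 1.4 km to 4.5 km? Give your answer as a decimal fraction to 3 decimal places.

0.118

⟨phi⟩ = (1/(z₂−z₁)) ∫ phi₀ e^(−βz) dz = phi₀·(e^(−β·z₁) − e^(−β·z₂)) / (β·(z₂−z₁))
e^(−0.65×1.4) = 0.4025; e^(−0.65×4.5) = 0.0537
⟨phi⟩ = 0.68 × (0.4025 − 0.0537) / (0.65 × 3.1) = 0.68 × 0.1731 = 0.1177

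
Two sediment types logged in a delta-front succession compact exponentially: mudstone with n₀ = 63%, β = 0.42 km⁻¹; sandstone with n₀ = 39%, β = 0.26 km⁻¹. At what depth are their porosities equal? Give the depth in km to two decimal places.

Set n₀ₐ e^(−βₐZ) = n₀ᵦ e^(−βᵦZ) ⇒ ln(n₀ₐ/n₀ᵦ) = (βₐ − βᵦ)·Z
Z = ln(0.63/0.39) / (0.42 − 0.26) = 0.4796 / 0.16 = 2.997 km

3.00 km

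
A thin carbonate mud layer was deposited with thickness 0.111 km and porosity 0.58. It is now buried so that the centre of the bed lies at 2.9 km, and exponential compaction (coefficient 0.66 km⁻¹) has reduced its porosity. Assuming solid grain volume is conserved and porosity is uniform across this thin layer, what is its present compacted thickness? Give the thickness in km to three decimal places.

Porosity at 2.9 km: n = 0.58·exp(−0.66×2.9) = 0.0855
Solid-volume conservation: h(1−n) = h₀(1−n₀) ⇒ h = h₀·(1−n₀)/(1−n)
h = 0.111 × (1 − 0.58)/(1 − 0.0855) = 0.111 × 0.4593 = 0.0510 km

0.051 km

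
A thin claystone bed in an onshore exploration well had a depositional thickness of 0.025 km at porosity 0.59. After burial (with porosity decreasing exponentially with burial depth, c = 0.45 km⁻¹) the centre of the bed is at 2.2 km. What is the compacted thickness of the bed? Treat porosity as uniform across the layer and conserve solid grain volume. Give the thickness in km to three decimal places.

0.013 km

Porosity at 2.2 km: n = 0.59·exp(−0.45×2.2) = 0.2192
Solid-volume conservation: h(1−n) = h₀(1−n₀) ⇒ h = h₀·(1−n₀)/(1−n)
h = 0.025 × (1 − 0.59)/(1 − 0.2192) = 0.025 × 0.5251 = 0.0131 km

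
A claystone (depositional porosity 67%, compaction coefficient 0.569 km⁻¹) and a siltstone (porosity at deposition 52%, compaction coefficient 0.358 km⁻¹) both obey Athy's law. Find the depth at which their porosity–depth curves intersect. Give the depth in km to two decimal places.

Set phi₀ₐ e^(−kₐz) = phi₀ᵦ e^(−kᵦz) ⇒ ln(phi₀ₐ/phi₀ᵦ) = (kₐ − kᵦ)·z
z = ln(0.67/0.52) / (0.569 − 0.358) = 0.2534 / 0.211 = 1.201 km

1.20 km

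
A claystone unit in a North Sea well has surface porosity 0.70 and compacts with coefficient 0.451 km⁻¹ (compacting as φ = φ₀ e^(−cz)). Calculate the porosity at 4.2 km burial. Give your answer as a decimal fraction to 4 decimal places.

0.1053

φ = φ₀·exp(−c·z) = 0.7 × exp(−0.451 × 4.2) = 0.7 × exp(−1.894)
  = 0.7 × 0.1504 = 0.1053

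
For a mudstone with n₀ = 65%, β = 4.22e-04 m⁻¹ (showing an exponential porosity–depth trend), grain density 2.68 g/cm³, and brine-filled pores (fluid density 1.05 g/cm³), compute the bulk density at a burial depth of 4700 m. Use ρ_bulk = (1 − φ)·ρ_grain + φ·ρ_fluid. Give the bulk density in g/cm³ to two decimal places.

2.53 g/cm³

Working in km (1 km = 1000 m; β in km⁻¹ = β in m⁻¹ × 1000):
Porosity at depth: n = 0.65·exp(−0.422×4.7) = 0.65×0.1376 = 0.0894
Bulk density: ρ_b = (1−n)ρ_g + n·ρ_f = 0.9106×2.68 + 0.0894×1.05
       = 2.440 + 0.094 = 2.534 g/cm³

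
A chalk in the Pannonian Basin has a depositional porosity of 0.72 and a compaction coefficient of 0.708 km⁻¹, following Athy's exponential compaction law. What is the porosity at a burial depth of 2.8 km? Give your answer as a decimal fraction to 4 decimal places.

0.0992

n = n₀·exp(−c·Z) = 0.72 × exp(−0.708 × 2.8) = 0.72 × exp(−1.982)
  = 0.72 × 0.1377 = 0.0992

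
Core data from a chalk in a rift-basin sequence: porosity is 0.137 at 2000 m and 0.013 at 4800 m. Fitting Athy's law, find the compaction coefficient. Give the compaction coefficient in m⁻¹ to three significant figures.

0.000841 m⁻¹

Working in km (1 km = 1000 m; k in km⁻¹ = k in m⁻¹ × 1000):
Athy: phi(z) = phi₀ e^(−kz) ⇒ phi₁/phi₂ = e^{k(z₂−z₁)} ⇒ k = ln(phi₁/phi₂)/(z₂−z₁)
k = ln(0.137/0.013) / (4.8 − 2) = ln(10.54) / 2.8 = 2.3550 / 2.8 = 0.8411 km⁻¹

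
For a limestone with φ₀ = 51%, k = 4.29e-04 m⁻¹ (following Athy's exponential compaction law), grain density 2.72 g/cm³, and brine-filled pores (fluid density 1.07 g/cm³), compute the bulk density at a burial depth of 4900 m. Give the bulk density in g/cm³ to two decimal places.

2.62 g/cm³

Working in km (1 km = 1000 m; k in km⁻¹ = k in m⁻¹ × 1000):
Porosity at depth: φ = 0.51·exp(−0.429×4.9) = 0.51×0.1222 = 0.0623
Bulk density: ρ_b = (1−φ)ρ_g + φ·ρ_f = 0.9377×2.72 + 0.0623×1.07
       = 2.550 + 0.067 = 2.617 g/cm³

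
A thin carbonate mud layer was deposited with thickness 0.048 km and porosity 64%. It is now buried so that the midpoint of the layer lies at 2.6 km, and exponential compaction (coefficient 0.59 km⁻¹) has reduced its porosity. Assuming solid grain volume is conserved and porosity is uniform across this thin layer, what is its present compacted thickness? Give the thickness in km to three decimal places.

Porosity at 2.6 km: n = 0.64·exp(−0.59×2.6) = 0.1380
Solid-volume conservation: h(1−n) = h₀(1−n₀) ⇒ h = h₀·(1−n₀)/(1−n)
h = 0.048 × (1 − 0.64)/(1 − 0.1380) = 0.048 × 0.4176 = 0.0200 km

0.020 km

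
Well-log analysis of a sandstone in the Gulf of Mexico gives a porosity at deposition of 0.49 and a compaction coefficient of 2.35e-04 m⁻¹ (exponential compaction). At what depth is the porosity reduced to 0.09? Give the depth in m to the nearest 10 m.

7210 m

Working in km (1 km = 1000 m; k in km⁻¹ = k in m⁻¹ × 1000):
Invert Athy's law: Z = ln(phi₀/phi) / k
Z = ln(0.49/0.09) / 0.235 = ln(5.444) / 0.235 = 1.6946 / 0.235 = 7.211 km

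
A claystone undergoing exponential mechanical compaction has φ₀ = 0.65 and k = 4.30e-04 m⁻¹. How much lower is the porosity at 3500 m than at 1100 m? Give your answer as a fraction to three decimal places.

0.261

Working in km (1 km = 1000 m; k in km⁻¹ = k in m⁻¹ × 1000):
φ(1.1) = 0.65·e^(−0.43×1.1) = 0.4050
φ(3.5) = 0.65·e^(−0.43×3.5) = 0.1443
Δφ = 0.4050 − 0.1443 = 0.2607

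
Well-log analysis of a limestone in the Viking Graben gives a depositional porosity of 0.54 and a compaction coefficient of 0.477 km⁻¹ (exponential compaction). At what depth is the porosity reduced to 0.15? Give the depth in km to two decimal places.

Invert Athy's law: d = ln(n₀/n) / c
d = ln(0.54/0.15) / 0.477 = ln(3.6) / 0.477 = 1.2809 / 0.477 = 2.685 km

2.69 km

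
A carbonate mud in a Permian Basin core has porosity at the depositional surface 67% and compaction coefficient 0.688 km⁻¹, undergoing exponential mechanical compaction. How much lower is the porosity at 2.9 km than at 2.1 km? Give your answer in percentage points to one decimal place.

n(2.1) = 0.67·e^(−0.688×2.1) = 0.1580
n(2.9) = 0.67·e^(−0.688×2.9) = 0.0911
Δn = 0.1580 − 0.0911 = 0.0669

6.7 percentage points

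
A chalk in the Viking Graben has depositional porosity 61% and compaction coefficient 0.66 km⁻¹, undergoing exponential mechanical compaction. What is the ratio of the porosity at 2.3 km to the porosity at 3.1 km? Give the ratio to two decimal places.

1.70

φ(z₁)/φ(z₂) = e^(−k·z₁)/e^(−k·z₂) = e^{k(z₂−z₁)}
= exp(0.66 × 0.8) = exp(0.528) = 1.6955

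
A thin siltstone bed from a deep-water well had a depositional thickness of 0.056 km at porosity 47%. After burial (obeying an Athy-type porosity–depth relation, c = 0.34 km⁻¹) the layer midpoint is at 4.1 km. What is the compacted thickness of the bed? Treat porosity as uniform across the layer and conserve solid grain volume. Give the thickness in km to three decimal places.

Porosity at 4.1 km: φ = 0.47·exp(−0.34×4.1) = 0.1166
Solid-volume conservation: h(1−φ) = h₀(1−φ₀) ⇒ h = h₀·(1−φ₀)/(1−φ)
h = 0.056 × (1 − 0.47)/(1 − 0.1166) = 0.056 × 0.6000 = 0.0336 km

0.034 km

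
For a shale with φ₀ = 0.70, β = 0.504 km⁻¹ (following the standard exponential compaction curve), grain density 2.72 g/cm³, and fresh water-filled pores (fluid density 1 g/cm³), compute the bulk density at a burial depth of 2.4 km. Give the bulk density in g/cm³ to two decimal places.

2.36 g/cm³

Porosity at depth: φ = 0.7·exp(−0.504×2.4) = 0.7×0.2983 = 0.2088
Bulk density: ρ_b = (1−φ)ρ_g + φ·ρ_f = 0.7912×2.72 + 0.2088×1
       = 2.152 + 0.209 = 2.361 g/cm³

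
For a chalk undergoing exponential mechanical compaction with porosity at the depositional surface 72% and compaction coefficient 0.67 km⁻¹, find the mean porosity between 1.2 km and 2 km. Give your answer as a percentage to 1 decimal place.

24.9%

⟨φ⟩ = (1/(d₂−d₁)) ∫ φ₀ e^(−βd) dd = φ₀·(e^(−β·d₁) − e^(−β·d₂)) / (β·(d₂−d₁))
e^(−0.67×1.2) = 0.4475; e^(−0.67×2) = 0.2618
⟨φ⟩ = 0.72 × (0.4475 − 0.2618) / (0.67 × 0.8) = 0.72 × 0.3464 = 0.2494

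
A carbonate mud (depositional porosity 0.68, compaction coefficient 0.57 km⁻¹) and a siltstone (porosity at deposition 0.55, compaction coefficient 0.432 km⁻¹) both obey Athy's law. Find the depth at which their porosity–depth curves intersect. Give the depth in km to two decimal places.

1.54 km

Set phi₀ₐ e^(−kₐZ) = phi₀ᵦ e^(−kᵦZ) ⇒ ln(phi₀ₐ/phi₀ᵦ) = (kₐ − kᵦ)·Z
Z = ln(0.68/0.55) / (0.57 − 0.432) = 0.2122 / 0.138 = 1.537 km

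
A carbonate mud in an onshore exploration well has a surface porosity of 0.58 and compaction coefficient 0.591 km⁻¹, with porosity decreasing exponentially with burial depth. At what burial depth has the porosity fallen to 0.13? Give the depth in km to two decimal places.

Invert Athy's law: d = ln(phi₀/phi) / k
d = ln(0.58/0.13) / 0.591 = ln(4.462) / 0.591 = 1.4955 / 0.591 = 2.530 km

2.53 km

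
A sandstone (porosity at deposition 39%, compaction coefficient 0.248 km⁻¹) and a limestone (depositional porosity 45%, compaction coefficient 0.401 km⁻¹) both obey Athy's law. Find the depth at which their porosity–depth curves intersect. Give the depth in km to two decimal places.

0.94 km

Set n₀ₐ e^(−βₐz) = n₀ᵦ e^(−βᵦz) ⇒ ln(n₀ₐ/n₀ᵦ) = (βₐ − βᵦ)·z
z = ln(0.39/0.45) / (0.248 − 0.401) = -0.1431 / -0.153 = 0.935 km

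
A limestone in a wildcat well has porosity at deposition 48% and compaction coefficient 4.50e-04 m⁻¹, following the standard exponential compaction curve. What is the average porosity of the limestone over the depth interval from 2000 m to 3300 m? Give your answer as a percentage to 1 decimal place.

Working in km (1 km = 1000 m; c in km⁻¹ = c in m⁻¹ × 1000):
⟨φ⟩ = (1/(d₂−d₁)) ∫ φ₀ e^(−cd) dd = φ₀·(e^(−c·d₁) − e^(−c·d₂)) / (c·(d₂−d₁))
e^(−0.45×2) = 0.4066; e^(−0.45×3.3) = 0.2265
⟨φ⟩ = 0.48 × (0.4066 − 0.2265) / (0.45 × 1.3) = 0.48 × 0.3078 = 0.1477

14.8%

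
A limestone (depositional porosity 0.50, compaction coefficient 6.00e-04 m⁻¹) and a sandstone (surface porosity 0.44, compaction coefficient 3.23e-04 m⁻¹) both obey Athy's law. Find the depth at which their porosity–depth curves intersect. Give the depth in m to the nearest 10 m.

Working in km (1 km = 1000 m; β in km⁻¹ = β in m⁻¹ × 1000):
Set φ₀ₐ e^(−βₐz) = φ₀ᵦ e^(−βᵦz) ⇒ ln(φ₀ₐ/φ₀ᵦ) = (βₐ − βᵦ)·z
z = ln(0.5/0.44) / (0.6 − 0.323) = 0.1278 / 0.277 = 0.461 km

460 m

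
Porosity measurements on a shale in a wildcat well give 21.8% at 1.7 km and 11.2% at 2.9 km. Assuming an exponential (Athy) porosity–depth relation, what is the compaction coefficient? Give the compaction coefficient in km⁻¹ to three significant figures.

Athy: φ(Z) = φ₀ e^(−βZ) ⇒ φ₁/φ₂ = e^{β(Z₂−Z₁)} ⇒ β = ln(φ₁/φ₂)/(Z₂−Z₁)
β = ln(0.218/0.112) / (2.9 − 1.7) = ln(1.946) / 1.2 = 0.6660 / 1.2 = 0.555 km⁻¹

0.555 km⁻¹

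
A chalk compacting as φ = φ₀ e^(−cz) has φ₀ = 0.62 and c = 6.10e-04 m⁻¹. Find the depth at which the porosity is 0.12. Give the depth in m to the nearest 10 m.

2690 m

Working in km (1 km = 1000 m; c in km⁻¹ = c in m⁻¹ × 1000):
Invert Athy's law: z = ln(φ₀/φ) / c
z = ln(0.62/0.12) / 0.61 = ln(5.167) / 0.61 = 1.6422 / 0.61 = 2.692 km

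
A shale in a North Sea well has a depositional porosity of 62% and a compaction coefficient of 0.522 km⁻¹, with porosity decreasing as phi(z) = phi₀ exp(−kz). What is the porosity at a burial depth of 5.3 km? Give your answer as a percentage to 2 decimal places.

3.90%

phi = phi₀·exp(−k·z) = 0.62 × exp(−0.522 × 5.3) = 0.62 × exp(−2.767)
  = 0.62 × 0.0629 = 0.0390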